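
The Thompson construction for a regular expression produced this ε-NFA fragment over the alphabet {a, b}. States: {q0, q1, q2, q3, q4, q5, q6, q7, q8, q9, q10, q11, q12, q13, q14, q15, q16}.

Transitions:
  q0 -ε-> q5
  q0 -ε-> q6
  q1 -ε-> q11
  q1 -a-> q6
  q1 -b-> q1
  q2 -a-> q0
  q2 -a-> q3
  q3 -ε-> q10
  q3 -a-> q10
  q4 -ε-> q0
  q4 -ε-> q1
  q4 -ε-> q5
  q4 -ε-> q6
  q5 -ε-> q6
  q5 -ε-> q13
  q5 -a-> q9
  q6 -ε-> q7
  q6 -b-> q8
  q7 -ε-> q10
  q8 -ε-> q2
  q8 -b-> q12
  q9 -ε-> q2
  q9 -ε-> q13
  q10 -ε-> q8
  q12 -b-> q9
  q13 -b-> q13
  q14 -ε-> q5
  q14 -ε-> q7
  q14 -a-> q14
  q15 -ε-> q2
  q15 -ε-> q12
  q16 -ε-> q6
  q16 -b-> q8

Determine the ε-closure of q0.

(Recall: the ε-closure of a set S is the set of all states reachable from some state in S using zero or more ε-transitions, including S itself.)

Start with {q0}.
From q0 via ε: add q5, q6.
From q5 via ε: add q13.
From q6 via ε: add q7.
From q7 via ε: add q10.
From q10 via ε: add q8.
From q8 via ε: add q2.
No new states can be added; the closed set is {q0, q2, q5, q6, q7, q8, q10, q13}.

{q0, q2, q5, q6, q7, q8, q10, q13}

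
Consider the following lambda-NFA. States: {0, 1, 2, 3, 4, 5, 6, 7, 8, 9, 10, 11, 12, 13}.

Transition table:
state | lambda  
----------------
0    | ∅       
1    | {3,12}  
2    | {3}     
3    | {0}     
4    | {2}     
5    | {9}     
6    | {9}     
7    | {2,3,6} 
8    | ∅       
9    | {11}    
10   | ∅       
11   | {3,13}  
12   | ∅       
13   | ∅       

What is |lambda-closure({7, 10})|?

9

Start with {7, 10}.
From 7 via lambda: add 2, 3, 6.
From 3 via lambda: add 0.
From 6 via lambda: add 9.
From 9 via lambda: add 11.
From 11 via lambda: add 13.
lambda-closure = {0, 2, 3, 6, 7, 9, 10, 11, 13}, which has 9 states.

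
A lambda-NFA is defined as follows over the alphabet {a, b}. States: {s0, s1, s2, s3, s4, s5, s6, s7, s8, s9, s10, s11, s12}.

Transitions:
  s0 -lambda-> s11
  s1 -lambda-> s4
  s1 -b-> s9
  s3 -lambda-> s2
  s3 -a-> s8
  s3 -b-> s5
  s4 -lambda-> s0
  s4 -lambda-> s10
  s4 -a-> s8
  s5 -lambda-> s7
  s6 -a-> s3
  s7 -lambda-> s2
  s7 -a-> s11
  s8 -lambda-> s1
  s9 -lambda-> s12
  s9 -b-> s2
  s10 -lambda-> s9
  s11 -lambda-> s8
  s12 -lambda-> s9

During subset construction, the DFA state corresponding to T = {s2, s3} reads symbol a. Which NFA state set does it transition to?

{s0, s1, s4, s8, s9, s10, s11, s12}

s3 on a → {s8}.
No a-transition from s2.
Union after reading a: {s8}.
Now take the lambda-closure:
From s8 via lambda: add s1.
From s1 via lambda: add s4.
From s4 via lambda: add s0, s10.
From s0 via lambda: add s11.
From s10 via lambda: add s9.
From s9 via lambda: add s12.
No new states can be added; the closed set is {s0, s1, s4, s8, s9, s10, s11, s12}.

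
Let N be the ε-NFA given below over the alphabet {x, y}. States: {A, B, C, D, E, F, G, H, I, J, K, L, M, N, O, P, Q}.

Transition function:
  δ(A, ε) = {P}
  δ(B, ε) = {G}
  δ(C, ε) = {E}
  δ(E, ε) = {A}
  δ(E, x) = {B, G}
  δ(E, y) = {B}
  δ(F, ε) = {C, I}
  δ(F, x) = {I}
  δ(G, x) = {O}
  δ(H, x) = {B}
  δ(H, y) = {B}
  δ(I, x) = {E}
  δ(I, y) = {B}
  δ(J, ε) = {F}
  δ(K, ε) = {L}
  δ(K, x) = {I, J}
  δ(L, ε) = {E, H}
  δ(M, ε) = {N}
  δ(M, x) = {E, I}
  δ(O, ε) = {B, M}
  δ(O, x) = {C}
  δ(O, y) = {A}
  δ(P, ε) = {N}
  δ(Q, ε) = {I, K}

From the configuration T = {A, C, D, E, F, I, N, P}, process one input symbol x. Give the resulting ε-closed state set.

{A, B, E, G, I, N, P}

E on x → {B, G}.
F on x → {I}.
I on x → {E}.
No x-transition from A, C, D, N, P.
Union after reading x: {B, E, G, I}.
Now take the ε-closure:
From E via ε: add A.
From A via ε: add P.
From P via ε: add N.
No new states can be added; the closed set is {A, B, E, G, I, N, P}.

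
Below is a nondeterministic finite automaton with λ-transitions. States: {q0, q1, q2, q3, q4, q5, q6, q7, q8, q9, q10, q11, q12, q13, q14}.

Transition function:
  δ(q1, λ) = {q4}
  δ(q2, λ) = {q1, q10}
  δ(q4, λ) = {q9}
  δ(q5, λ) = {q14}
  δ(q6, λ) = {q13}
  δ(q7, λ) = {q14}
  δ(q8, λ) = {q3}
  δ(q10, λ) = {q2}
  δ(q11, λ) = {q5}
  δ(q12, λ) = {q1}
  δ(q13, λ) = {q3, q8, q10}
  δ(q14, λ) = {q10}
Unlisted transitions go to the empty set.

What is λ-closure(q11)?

Start with {q11}.
From q11 via λ: add q5.
From q5 via λ: add q14.
From q14 via λ: add q10.
From q10 via λ: add q2.
From q2 via λ: add q1.
From q1 via λ: add q4.
From q4 via λ: add q9.
No new states can be added; the closed set is {q1, q2, q4, q5, q9, q10, q11, q14}.

{q1, q2, q4, q5, q9, q10, q11, q14}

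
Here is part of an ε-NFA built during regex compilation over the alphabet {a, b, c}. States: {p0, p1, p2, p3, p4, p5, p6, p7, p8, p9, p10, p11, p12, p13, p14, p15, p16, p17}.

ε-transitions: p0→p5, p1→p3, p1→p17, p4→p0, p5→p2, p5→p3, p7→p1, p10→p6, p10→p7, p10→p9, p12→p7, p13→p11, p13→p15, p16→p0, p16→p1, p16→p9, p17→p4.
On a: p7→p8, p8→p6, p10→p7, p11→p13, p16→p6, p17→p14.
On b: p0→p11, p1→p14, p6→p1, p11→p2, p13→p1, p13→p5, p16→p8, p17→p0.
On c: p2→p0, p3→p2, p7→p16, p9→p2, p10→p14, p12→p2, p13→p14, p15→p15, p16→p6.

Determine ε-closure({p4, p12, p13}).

{p0, p1, p2, p3, p4, p5, p7, p11, p12, p13, p15, p17}

Start with {p4, p12, p13}.
From p4 via ε: add p0.
From p12 via ε: add p7.
From p13 via ε: add p11, p15.
From p0 via ε: add p5.
From p7 via ε: add p1.
From p1 via ε: add p3, p17.
From p5 via ε: add p2.
No new states can be added; the closed set is {p0, p1, p2, p3, p4, p5, p7, p11, p12, p13, p15, p17}.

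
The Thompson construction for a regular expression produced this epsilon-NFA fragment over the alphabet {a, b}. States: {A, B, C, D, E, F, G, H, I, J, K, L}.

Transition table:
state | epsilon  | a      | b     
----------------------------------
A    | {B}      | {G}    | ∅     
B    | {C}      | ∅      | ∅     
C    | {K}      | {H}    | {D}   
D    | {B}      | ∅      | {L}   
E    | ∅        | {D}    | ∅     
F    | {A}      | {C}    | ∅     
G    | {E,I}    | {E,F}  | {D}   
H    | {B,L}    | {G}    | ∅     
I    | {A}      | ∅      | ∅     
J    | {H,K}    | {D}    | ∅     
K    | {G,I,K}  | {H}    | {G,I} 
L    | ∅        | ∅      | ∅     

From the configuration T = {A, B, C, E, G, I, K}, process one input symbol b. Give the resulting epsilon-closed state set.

{A, B, C, D, E, G, I, K}

C on b → {D}.
G on b → {D}.
K on b → {G, I}.
No b-transition from A, B, E, I.
Union after reading b: {D, G, I}.
Now take the epsilon-closure:
From D via epsilon: add B.
From G via epsilon: add E.
From I via epsilon: add A.
From B via epsilon: add C.
From C via epsilon: add K.
No new states can be added; the closed set is {A, B, C, D, E, G, I, K}.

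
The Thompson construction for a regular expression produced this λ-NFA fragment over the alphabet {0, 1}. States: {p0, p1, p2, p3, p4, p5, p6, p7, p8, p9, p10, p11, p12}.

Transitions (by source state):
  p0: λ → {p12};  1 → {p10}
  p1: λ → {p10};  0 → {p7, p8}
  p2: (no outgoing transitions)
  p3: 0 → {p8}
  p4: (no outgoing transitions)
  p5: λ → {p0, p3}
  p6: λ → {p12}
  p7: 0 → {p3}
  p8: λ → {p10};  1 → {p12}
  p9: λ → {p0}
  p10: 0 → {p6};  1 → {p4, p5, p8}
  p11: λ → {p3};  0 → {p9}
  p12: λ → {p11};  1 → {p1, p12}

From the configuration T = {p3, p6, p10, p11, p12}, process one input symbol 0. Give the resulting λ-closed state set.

{p0, p3, p6, p8, p9, p10, p11, p12}

p3 on 0 → {p8}.
p10 on 0 → {p6}.
p11 on 0 → {p9}.
No 0-transition from p6, p12.
Union after reading 0: {p6, p8, p9}.
Now take the λ-closure:
From p6 via λ: add p12.
From p8 via λ: add p10.
From p9 via λ: add p0.
From p12 via λ: add p11.
From p11 via λ: add p3.
No new states can be added; the closed set is {p0, p3, p6, p8, p9, p10, p11, p12}.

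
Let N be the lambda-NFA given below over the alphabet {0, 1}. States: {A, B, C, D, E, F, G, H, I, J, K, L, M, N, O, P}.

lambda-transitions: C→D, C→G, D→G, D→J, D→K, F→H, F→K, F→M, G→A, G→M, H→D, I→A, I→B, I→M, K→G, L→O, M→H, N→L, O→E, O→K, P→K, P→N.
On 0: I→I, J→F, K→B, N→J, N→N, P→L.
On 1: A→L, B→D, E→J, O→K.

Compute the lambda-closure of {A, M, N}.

Start with {A, M, N}.
From M via lambda: add H.
From N via lambda: add L.
From H via lambda: add D.
From L via lambda: add O.
From D via lambda: add G, J, K.
From O via lambda: add E.
No new states can be added; the closed set is {A, D, E, G, H, J, K, L, M, N, O}.

{A, D, E, G, H, J, K, L, M, N, O}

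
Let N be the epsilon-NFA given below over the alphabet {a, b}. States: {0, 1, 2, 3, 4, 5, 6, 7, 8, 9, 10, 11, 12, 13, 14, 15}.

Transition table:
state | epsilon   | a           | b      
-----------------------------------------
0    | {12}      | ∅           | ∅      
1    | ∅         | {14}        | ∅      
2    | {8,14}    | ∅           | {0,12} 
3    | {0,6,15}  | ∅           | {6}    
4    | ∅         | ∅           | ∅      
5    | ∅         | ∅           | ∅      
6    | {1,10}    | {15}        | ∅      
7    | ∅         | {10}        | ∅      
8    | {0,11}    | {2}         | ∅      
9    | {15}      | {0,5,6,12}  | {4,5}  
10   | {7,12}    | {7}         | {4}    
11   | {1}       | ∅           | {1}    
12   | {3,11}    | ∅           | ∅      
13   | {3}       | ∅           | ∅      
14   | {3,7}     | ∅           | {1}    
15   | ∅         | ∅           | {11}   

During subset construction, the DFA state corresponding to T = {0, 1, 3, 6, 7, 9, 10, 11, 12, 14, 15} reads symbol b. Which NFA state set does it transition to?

3 on b → {6}.
9 on b → {4, 5}.
10 on b → {4}.
11 on b → {1}.
14 on b → {1}.
15 on b → {11}.
No b-transition from 0, 1, 6, 7, 12.
Union after reading b: {1, 4, 5, 6, 11}.
Now take the epsilon-closure:
From 6 via epsilon: add 10.
From 10 via epsilon: add 7, 12.
From 12 via epsilon: add 3.
From 3 via epsilon: add 0, 15.
No new states can be added; the closed set is {0, 1, 3, 4, 5, 6, 7, 10, 11, 12, 15}.

{0, 1, 3, 4, 5, 6, 7, 10, 11, 12, 15}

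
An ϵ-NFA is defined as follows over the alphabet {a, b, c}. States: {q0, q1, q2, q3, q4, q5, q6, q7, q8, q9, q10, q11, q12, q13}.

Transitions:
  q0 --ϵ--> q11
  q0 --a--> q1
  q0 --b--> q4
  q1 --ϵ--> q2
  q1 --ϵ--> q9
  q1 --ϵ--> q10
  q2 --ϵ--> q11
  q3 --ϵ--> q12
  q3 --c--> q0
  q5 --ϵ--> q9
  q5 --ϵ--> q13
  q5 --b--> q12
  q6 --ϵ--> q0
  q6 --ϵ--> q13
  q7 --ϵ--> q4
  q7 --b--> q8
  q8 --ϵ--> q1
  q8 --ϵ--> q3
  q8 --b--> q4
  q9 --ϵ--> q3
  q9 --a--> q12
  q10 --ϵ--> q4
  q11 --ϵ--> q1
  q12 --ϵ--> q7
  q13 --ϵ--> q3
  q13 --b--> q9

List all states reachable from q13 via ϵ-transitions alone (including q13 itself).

Start with {q13}.
From q13 via ϵ: add q3.
From q3 via ϵ: add q12.
From q12 via ϵ: add q7.
From q7 via ϵ: add q4.
No new states can be added; the closed set is {q3, q4, q7, q12, q13}.

{q3, q4, q7, q12, q13}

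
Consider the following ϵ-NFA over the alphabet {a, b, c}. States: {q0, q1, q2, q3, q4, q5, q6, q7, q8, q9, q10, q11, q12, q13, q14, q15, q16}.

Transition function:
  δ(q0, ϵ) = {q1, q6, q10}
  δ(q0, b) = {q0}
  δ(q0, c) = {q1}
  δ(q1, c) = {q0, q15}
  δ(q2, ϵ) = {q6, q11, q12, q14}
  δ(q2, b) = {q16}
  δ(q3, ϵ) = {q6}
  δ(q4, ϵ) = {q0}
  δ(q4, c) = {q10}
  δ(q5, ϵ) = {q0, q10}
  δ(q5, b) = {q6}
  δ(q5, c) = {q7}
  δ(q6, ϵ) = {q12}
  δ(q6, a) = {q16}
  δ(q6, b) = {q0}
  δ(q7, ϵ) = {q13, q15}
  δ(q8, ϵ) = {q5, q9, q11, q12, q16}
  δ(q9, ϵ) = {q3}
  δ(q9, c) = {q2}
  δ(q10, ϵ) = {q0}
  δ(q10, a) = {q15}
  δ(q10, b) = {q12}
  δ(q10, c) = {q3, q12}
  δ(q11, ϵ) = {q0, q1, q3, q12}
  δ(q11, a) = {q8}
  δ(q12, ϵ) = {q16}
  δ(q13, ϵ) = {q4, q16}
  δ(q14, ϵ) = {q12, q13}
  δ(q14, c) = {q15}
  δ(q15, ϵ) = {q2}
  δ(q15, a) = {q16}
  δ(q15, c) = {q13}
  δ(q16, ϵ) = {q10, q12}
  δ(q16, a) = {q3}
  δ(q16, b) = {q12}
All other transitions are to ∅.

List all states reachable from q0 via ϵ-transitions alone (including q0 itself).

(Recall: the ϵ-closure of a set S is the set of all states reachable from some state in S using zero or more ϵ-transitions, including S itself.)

{q0, q1, q6, q10, q12, q16}

Start with {q0}.
From q0 via ϵ: add q1, q6, q10.
From q6 via ϵ: add q12.
From q12 via ϵ: add q16.
No new states can be added; the closed set is {q0, q1, q6, q10, q12, q16}.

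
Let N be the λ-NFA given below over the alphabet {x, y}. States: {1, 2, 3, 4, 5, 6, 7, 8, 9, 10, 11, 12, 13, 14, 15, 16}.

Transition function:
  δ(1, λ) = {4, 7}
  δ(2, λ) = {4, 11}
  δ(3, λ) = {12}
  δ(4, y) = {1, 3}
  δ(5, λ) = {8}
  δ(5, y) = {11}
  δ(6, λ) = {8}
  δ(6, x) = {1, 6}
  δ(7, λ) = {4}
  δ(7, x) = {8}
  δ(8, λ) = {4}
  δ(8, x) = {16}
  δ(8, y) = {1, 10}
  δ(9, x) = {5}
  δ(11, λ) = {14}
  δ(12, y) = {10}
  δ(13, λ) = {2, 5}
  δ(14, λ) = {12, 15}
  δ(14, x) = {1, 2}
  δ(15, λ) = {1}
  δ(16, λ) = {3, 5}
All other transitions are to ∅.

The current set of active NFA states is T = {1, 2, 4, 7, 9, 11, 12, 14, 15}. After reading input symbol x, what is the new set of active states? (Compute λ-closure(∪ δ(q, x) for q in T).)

{1, 2, 4, 5, 7, 8, 11, 12, 14, 15}

7 on x → {8}.
9 on x → {5}.
14 on x → {1, 2}.
No x-transition from 1, 2, 4, 11, 12, 15.
Union after reading x: {1, 2, 5, 8}.
Now take the λ-closure:
From 1 via λ: add 4, 7.
From 2 via λ: add 11.
From 11 via λ: add 14.
From 14 via λ: add 12, 15.
No new states can be added; the closed set is {1, 2, 4, 5, 7, 8, 11, 12, 14, 15}.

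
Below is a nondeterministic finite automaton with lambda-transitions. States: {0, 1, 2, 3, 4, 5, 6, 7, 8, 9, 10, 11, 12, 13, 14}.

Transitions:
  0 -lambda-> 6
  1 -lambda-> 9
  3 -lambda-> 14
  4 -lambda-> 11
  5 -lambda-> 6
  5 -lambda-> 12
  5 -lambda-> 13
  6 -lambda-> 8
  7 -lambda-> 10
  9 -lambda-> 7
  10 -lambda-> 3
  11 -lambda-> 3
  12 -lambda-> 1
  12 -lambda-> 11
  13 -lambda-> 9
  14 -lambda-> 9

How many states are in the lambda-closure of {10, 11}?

6

Start with {10, 11}.
From 10 via lambda: add 3.
From 3 via lambda: add 14.
From 14 via lambda: add 9.
From 9 via lambda: add 7.
lambda-closure = {3, 7, 9, 10, 11, 14}, which has 6 states.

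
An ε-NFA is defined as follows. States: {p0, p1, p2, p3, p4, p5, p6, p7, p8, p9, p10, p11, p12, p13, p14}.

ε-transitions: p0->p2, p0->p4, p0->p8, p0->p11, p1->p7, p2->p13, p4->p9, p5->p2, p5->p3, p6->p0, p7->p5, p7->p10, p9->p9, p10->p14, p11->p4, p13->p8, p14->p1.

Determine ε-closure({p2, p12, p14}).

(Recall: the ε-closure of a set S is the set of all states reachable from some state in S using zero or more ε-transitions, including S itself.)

{p1, p2, p3, p5, p7, p8, p10, p12, p13, p14}

Start with {p2, p12, p14}.
From p2 via ε: add p13.
From p14 via ε: add p1.
From p1 via ε: add p7.
From p13 via ε: add p8.
From p7 via ε: add p5, p10.
From p5 via ε: add p3.
No new states can be added; the closed set is {p1, p2, p3, p5, p7, p8, p10, p12, p13, p14}.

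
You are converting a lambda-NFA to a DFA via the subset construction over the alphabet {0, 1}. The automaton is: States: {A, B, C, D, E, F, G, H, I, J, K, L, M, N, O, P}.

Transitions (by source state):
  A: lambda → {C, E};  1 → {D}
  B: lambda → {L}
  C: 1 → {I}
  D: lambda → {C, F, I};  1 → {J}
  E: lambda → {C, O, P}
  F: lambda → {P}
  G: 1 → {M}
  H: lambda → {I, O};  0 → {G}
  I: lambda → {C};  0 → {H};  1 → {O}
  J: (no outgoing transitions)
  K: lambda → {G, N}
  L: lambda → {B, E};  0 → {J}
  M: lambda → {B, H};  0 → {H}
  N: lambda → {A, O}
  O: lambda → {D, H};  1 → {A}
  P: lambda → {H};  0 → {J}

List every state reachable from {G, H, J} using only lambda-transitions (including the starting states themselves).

{C, D, F, G, H, I, J, O, P}

Start with {G, H, J}.
From H via lambda: add I, O.
From I via lambda: add C.
From O via lambda: add D.
From D via lambda: add F.
From F via lambda: add P.
No new states can be added; the closed set is {C, D, F, G, H, I, J, O, P}.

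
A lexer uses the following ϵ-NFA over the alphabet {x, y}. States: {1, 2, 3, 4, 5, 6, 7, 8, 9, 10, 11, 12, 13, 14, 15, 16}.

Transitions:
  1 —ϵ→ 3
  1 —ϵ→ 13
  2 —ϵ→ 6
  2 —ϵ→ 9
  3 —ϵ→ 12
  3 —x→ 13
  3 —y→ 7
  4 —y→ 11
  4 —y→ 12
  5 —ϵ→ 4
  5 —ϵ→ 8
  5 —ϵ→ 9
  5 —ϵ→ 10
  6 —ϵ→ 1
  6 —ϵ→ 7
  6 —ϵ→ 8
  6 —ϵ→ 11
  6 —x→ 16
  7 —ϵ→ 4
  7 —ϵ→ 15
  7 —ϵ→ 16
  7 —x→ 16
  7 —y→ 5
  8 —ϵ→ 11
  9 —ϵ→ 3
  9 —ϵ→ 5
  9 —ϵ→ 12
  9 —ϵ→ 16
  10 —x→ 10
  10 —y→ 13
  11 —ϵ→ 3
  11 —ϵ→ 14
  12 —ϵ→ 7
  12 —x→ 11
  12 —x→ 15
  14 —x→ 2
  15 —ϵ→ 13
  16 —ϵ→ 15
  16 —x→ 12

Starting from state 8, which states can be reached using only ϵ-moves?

{3, 4, 7, 8, 11, 12, 13, 14, 15, 16}

Start with {8}.
From 8 via ϵ: add 11.
From 11 via ϵ: add 3, 14.
From 3 via ϵ: add 12.
From 12 via ϵ: add 7.
From 7 via ϵ: add 4, 15, 16.
From 15 via ϵ: add 13.
No new states can be added; the closed set is {3, 4, 7, 8, 11, 12, 13, 14, 15, 16}.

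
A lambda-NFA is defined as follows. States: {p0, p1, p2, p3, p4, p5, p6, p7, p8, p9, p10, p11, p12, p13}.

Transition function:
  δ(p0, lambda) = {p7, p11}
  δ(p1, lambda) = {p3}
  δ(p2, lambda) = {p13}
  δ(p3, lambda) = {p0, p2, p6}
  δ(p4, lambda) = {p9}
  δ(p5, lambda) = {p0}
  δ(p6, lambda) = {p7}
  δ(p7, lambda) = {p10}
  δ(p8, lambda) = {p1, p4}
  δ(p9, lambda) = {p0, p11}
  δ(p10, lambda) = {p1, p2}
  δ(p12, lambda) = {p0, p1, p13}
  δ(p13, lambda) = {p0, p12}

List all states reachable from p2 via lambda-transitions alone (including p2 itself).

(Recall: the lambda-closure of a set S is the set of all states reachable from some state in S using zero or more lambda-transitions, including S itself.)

Start with {p2}.
From p2 via lambda: add p13.
From p13 via lambda: add p0, p12.
From p0 via lambda: add p7, p11.
From p12 via lambda: add p1.
From p1 via lambda: add p3.
From p7 via lambda: add p10.
From p3 via lambda: add p6.
No new states can be added; the closed set is {p0, p1, p2, p3, p6, p7, p10, p11, p12, p13}.

{p0, p1, p2, p3, p6, p7, p10, p11, p12, p13}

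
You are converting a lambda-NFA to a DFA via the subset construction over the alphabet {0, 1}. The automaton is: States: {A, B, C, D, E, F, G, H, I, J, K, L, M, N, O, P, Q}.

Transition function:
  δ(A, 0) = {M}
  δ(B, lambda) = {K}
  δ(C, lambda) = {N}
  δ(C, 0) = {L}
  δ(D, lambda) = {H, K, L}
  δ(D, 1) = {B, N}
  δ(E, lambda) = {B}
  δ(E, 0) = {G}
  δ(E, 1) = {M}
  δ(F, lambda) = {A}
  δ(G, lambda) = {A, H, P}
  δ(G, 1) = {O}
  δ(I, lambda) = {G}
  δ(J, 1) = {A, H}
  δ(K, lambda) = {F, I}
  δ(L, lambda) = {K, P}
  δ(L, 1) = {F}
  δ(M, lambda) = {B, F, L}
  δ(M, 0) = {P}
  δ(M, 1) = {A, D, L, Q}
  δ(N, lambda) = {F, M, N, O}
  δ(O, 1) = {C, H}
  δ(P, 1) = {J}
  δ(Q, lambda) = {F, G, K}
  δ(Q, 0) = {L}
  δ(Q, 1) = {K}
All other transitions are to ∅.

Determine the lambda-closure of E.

Start with {E}.
From E via lambda: add B.
From B via lambda: add K.
From K via lambda: add F, I.
From F via lambda: add A.
From I via lambda: add G.
From G via lambda: add H, P.
No new states can be added; the closed set is {A, B, E, F, G, H, I, K, P}.

{A, B, E, F, G, H, I, K, P}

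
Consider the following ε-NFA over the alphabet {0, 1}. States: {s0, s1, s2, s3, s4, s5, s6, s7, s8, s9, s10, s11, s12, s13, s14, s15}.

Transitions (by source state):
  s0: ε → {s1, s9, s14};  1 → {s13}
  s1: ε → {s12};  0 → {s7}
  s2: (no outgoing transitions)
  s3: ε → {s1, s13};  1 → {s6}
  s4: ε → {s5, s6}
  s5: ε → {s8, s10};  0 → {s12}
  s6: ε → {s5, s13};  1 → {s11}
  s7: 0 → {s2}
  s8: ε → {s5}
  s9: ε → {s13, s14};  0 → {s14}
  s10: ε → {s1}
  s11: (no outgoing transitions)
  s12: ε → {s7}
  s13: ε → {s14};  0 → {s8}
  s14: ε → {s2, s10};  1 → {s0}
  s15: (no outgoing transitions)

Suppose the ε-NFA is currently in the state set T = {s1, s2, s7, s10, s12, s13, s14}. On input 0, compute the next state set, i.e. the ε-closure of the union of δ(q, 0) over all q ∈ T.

{s1, s2, s5, s7, s8, s10, s12}

s1 on 0 → {s7}.
s7 on 0 → {s2}.
s13 on 0 → {s8}.
No 0-transition from s2, s10, s12, s14.
Union after reading 0: {s2, s7, s8}.
Now take the ε-closure:
From s8 via ε: add s5.
From s5 via ε: add s10.
From s10 via ε: add s1.
From s1 via ε: add s12.
No new states can be added; the closed set is {s1, s2, s5, s7, s8, s10, s12}.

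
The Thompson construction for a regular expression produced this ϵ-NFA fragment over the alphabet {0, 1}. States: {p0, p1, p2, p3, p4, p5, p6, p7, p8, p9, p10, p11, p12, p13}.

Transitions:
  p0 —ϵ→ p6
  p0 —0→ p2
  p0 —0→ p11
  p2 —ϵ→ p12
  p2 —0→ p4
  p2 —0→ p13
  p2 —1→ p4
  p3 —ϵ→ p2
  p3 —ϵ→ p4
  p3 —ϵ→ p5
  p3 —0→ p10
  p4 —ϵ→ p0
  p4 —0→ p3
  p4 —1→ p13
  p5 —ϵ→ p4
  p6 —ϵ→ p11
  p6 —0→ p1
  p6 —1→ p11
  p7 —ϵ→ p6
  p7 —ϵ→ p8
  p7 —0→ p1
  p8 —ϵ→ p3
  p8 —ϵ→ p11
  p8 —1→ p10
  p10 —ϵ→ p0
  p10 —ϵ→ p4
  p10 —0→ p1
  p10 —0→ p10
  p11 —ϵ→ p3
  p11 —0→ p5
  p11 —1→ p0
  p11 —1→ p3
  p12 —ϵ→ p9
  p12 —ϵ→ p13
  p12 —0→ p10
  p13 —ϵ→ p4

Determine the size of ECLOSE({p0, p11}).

10

Start with {p0, p11}.
From p0 via ϵ: add p6.
From p11 via ϵ: add p3.
From p3 via ϵ: add p2, p4, p5.
From p2 via ϵ: add p12.
From p12 via ϵ: add p9, p13.
ϵ-closure = {p0, p2, p3, p4, p5, p6, p9, p11, p12, p13}, which has 10 states.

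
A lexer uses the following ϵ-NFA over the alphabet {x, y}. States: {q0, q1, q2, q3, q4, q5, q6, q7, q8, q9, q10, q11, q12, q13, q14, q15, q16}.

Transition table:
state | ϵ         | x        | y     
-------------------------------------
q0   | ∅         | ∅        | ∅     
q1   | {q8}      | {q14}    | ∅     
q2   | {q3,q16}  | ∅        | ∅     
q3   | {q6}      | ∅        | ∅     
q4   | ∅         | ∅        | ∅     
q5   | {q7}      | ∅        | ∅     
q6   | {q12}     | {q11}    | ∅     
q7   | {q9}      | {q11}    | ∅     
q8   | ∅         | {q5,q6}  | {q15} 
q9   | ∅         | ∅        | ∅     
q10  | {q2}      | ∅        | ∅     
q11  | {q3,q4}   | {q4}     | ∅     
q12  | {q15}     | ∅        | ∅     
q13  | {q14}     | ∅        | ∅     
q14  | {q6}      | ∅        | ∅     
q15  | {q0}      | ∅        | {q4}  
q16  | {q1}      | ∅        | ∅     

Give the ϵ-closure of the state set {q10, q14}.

{q0, q1, q2, q3, q6, q8, q10, q12, q14, q15, q16}

Start with {q10, q14}.
From q10 via ϵ: add q2.
From q14 via ϵ: add q6.
From q2 via ϵ: add q3, q16.
From q6 via ϵ: add q12.
From q12 via ϵ: add q15.
From q16 via ϵ: add q1.
From q1 via ϵ: add q8.
From q15 via ϵ: add q0.
No new states can be added; the closed set is {q0, q1, q2, q3, q6, q8, q10, q12, q14, q15, q16}.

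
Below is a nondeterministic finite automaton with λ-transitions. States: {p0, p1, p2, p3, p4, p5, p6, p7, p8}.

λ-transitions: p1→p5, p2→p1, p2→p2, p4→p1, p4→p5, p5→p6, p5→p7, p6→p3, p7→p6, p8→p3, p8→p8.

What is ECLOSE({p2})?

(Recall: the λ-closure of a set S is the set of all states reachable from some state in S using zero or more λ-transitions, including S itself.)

{p1, p2, p3, p5, p6, p7}

Start with {p2}.
From p2 via λ: add p1.
From p1 via λ: add p5.
From p5 via λ: add p6, p7.
From p6 via λ: add p3.
No new states can be added; the closed set is {p1, p2, p3, p5, p6, p7}.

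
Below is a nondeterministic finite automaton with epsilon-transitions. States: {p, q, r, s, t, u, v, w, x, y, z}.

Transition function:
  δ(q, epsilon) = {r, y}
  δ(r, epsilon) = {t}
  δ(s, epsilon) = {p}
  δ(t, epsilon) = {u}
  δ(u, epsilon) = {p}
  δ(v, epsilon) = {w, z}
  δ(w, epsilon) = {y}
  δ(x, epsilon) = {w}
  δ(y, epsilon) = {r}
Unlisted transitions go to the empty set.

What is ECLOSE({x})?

{p, r, t, u, w, x, y}

Start with {x}.
From x via epsilon: add w.
From w via epsilon: add y.
From y via epsilon: add r.
From r via epsilon: add t.
From t via epsilon: add u.
From u via epsilon: add p.
No new states can be added; the closed set is {p, r, t, u, w, x, y}.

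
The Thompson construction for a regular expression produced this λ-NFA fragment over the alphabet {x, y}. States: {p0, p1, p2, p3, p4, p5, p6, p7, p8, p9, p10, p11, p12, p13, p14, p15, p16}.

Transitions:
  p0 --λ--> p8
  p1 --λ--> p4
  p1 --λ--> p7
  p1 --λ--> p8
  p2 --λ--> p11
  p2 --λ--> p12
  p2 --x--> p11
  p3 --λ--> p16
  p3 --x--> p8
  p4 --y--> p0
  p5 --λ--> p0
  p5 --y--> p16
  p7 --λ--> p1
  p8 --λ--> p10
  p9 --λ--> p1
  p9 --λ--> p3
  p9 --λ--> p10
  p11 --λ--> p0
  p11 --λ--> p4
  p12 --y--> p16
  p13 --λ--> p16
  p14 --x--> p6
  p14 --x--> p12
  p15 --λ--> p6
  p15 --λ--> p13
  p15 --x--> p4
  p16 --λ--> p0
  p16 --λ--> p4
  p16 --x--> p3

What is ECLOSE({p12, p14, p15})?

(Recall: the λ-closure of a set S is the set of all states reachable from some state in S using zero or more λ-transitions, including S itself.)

Start with {p12, p14, p15}.
From p15 via λ: add p6, p13.
From p13 via λ: add p16.
From p16 via λ: add p0, p4.
From p0 via λ: add p8.
From p8 via λ: add p10.
No new states can be added; the closed set is {p0, p4, p6, p8, p10, p12, p13, p14, p15, p16}.

{p0, p4, p6, p8, p10, p12, p13, p14, p15, p16}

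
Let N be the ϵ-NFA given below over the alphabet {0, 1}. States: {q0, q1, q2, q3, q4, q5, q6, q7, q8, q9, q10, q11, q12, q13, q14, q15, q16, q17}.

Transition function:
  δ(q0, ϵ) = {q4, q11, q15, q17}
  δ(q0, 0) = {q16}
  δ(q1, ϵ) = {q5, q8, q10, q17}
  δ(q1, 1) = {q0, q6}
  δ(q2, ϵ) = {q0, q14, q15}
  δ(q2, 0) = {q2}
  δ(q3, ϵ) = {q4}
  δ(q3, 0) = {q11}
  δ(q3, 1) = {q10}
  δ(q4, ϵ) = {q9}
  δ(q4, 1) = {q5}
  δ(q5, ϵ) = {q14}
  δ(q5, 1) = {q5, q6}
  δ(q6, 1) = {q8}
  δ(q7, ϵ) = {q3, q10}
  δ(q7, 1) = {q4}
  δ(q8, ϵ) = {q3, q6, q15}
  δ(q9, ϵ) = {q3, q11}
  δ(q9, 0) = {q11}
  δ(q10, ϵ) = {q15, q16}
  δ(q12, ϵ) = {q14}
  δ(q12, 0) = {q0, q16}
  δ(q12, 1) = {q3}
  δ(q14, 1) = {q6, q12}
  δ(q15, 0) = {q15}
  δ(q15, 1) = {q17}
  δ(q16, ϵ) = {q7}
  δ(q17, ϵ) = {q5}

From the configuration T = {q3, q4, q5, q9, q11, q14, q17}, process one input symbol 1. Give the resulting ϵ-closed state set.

q3 on 1 → {q10}.
q4 on 1 → {q5}.
q5 on 1 → {q5, q6}.
q14 on 1 → {q6, q12}.
No 1-transition from q9, q11, q17.
Union after reading 1: {q5, q6, q10, q12}.
Now take the ϵ-closure:
From q5 via ϵ: add q14.
From q10 via ϵ: add q15, q16.
From q16 via ϵ: add q7.
From q7 via ϵ: add q3.
From q3 via ϵ: add q4.
From q4 via ϵ: add q9.
From q9 via ϵ: add q11.
No new states can be added; the closed set is {q3, q4, q5, q6, q7, q9, q10, q11, q12, q14, q15, q16}.

{q3, q4, q5, q6, q7, q9, q10, q11, q12, q14, q15, q16}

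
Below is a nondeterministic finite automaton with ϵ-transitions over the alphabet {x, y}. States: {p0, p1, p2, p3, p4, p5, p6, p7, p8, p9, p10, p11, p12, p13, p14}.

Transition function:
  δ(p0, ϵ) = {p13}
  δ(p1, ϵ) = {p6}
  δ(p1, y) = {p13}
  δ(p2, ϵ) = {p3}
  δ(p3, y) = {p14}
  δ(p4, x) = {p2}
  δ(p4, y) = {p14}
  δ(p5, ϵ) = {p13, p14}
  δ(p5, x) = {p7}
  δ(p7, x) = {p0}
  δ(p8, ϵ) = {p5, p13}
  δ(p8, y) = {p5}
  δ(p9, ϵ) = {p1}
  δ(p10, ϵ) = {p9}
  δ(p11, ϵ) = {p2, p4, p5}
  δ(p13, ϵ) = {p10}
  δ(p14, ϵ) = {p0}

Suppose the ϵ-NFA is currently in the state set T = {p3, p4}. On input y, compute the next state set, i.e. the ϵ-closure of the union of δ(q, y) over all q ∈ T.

{p0, p1, p6, p9, p10, p13, p14}

p3 on y → {p14}.
p4 on y → {p14}.
Union after reading y: {p14}.
Now take the ϵ-closure:
From p14 via ϵ: add p0.
From p0 via ϵ: add p13.
From p13 via ϵ: add p10.
From p10 via ϵ: add p9.
From p9 via ϵ: add p1.
From p1 via ϵ: add p6.
No new states can be added; the closed set is {p0, p1, p6, p9, p10, p13, p14}.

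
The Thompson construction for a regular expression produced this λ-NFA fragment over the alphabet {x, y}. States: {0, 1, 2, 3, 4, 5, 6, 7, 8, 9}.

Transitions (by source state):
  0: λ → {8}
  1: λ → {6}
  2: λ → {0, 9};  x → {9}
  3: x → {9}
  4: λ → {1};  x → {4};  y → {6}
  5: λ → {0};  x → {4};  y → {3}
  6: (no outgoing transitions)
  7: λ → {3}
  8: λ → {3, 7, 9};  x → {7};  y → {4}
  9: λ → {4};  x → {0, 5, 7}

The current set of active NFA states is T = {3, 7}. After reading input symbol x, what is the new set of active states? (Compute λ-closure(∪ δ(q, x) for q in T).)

3 on x → {9}.
No x-transition from 7.
Union after reading x: {9}.
Now take the λ-closure:
From 9 via λ: add 4.
From 4 via λ: add 1.
From 1 via λ: add 6.
No new states can be added; the closed set is {1, 4, 6, 9}.

{1, 4, 6, 9}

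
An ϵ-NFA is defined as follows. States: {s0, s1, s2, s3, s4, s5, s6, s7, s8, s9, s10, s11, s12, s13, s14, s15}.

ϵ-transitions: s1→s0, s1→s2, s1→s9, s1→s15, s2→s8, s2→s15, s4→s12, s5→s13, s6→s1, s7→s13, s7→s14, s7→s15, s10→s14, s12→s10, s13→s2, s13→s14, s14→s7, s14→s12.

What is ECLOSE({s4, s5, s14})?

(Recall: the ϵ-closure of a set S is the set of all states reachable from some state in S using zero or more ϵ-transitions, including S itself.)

Start with {s4, s5, s14}.
From s4 via ϵ: add s12.
From s5 via ϵ: add s13.
From s14 via ϵ: add s7.
From s7 via ϵ: add s15.
From s12 via ϵ: add s10.
From s13 via ϵ: add s2.
From s2 via ϵ: add s8.
No new states can be added; the closed set is {s2, s4, s5, s7, s8, s10, s12, s13, s14, s15}.

{s2, s4, s5, s7, s8, s10, s12, s13, s14, s15}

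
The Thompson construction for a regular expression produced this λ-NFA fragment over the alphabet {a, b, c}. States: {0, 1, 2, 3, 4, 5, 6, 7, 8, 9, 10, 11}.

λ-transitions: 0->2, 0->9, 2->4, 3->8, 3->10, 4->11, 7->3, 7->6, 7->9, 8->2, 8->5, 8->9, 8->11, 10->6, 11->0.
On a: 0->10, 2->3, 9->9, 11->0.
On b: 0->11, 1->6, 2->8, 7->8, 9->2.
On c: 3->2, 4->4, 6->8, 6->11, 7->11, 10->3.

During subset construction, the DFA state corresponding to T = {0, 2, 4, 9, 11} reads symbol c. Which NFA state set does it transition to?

{0, 2, 4, 9, 11}

4 on c → {4}.
No c-transition from 0, 2, 9, 11.
Union after reading c: {4}.
Now take the λ-closure:
From 4 via λ: add 11.
From 11 via λ: add 0.
From 0 via λ: add 2, 9.
No new states can be added; the closed set is {0, 2, 4, 9, 11}.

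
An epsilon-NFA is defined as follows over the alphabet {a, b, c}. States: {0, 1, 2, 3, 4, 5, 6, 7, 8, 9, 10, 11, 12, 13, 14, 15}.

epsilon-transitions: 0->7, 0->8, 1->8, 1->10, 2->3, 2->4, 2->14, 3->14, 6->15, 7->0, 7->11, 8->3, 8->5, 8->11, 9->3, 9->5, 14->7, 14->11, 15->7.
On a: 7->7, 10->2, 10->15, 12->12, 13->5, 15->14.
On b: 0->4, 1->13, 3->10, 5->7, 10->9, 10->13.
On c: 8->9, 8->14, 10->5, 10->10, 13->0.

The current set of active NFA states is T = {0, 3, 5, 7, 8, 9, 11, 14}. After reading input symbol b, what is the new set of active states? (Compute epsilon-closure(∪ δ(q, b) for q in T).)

0 on b → {4}.
3 on b → {10}.
5 on b → {7}.
No b-transition from 7, 8, 9, 11, 14.
Union after reading b: {4, 7, 10}.
Now take the epsilon-closure:
From 7 via epsilon: add 0, 11.
From 0 via epsilon: add 8.
From 8 via epsilon: add 3, 5.
From 3 via epsilon: add 14.
No new states can be added; the closed set is {0, 3, 4, 5, 7, 8, 10, 11, 14}.

{0, 3, 4, 5, 7, 8, 10, 11, 14}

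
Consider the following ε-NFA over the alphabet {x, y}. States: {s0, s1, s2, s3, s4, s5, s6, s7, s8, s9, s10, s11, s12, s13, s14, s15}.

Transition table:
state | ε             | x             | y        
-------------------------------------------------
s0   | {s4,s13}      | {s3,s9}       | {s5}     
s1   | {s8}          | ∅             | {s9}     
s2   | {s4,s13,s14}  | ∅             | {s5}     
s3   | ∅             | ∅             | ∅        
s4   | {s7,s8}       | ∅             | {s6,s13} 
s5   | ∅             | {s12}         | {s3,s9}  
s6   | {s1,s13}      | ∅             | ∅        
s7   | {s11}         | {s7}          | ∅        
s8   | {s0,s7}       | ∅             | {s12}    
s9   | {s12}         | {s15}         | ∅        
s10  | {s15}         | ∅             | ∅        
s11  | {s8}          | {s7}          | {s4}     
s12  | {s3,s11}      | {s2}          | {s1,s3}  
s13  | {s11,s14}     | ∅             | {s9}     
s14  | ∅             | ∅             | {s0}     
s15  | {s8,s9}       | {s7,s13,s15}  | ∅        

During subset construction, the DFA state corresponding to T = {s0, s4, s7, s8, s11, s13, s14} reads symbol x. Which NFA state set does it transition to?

s0 on x → {s3, s9}.
s7 on x → {s7}.
s11 on x → {s7}.
No x-transition from s4, s8, s13, s14.
Union after reading x: {s3, s7, s9}.
Now take the ε-closure:
From s7 via ε: add s11.
From s9 via ε: add s12.
From s11 via ε: add s8.
From s8 via ε: add s0.
From s0 via ε: add s4, s13.
From s13 via ε: add s14.
No new states can be added; the closed set is {s0, s3, s4, s7, s8, s9, s11, s12, s13, s14}.

{s0, s3, s4, s7, s8, s9, s11, s12, s13, s14}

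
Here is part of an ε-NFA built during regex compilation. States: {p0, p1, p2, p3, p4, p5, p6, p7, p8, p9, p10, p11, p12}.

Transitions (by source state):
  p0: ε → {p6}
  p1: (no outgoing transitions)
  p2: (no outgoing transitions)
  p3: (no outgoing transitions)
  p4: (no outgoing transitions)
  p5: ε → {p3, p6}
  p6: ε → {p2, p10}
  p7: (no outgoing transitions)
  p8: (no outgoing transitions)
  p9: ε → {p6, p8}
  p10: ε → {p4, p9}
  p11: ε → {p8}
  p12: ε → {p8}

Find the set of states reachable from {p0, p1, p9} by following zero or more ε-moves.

{p0, p1, p2, p4, p6, p8, p9, p10}

Start with {p0, p1, p9}.
From p0 via ε: add p6.
From p9 via ε: add p8.
From p6 via ε: add p2, p10.
From p10 via ε: add p4.
No new states can be added; the closed set is {p0, p1, p2, p4, p6, p8, p9, p10}.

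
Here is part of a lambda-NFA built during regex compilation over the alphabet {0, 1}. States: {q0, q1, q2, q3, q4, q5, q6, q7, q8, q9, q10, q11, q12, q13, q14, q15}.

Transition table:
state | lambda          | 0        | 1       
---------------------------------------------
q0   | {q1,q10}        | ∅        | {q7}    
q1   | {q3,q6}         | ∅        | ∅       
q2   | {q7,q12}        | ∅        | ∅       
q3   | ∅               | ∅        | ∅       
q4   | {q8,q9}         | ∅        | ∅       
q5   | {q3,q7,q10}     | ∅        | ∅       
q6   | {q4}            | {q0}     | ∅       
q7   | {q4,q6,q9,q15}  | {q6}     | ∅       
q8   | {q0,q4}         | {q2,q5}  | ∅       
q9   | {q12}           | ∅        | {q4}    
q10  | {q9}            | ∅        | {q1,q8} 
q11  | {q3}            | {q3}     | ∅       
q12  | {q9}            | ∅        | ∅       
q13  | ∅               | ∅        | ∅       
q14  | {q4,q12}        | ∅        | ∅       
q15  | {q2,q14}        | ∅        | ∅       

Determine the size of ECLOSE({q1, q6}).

9

Start with {q1, q6}.
From q1 via lambda: add q3.
From q6 via lambda: add q4.
From q4 via lambda: add q8, q9.
From q8 via lambda: add q0.
From q9 via lambda: add q12.
From q0 via lambda: add q10.
lambda-closure = {q0, q1, q3, q4, q6, q8, q9, q10, q12}, which has 9 states.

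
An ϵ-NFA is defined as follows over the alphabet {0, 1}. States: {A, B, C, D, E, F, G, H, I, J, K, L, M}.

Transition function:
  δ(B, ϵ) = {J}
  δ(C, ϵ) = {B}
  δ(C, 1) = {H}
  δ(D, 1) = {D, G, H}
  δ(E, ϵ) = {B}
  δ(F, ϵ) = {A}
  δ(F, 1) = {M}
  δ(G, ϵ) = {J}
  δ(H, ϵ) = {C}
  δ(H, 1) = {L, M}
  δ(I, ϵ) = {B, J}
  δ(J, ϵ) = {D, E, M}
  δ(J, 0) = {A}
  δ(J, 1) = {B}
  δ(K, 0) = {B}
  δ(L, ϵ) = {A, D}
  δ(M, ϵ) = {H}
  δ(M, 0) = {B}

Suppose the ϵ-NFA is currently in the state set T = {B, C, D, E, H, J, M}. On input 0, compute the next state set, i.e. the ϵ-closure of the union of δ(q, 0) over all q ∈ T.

J on 0 → {A}.
M on 0 → {B}.
No 0-transition from B, C, D, E, H.
Union after reading 0: {A, B}.
Now take the ϵ-closure:
From B via ϵ: add J.
From J via ϵ: add D, E, M.
From M via ϵ: add H.
From H via ϵ: add C.
No new states can be added; the closed set is {A, B, C, D, E, H, J, M}.

{A, B, C, D, E, H, J, M}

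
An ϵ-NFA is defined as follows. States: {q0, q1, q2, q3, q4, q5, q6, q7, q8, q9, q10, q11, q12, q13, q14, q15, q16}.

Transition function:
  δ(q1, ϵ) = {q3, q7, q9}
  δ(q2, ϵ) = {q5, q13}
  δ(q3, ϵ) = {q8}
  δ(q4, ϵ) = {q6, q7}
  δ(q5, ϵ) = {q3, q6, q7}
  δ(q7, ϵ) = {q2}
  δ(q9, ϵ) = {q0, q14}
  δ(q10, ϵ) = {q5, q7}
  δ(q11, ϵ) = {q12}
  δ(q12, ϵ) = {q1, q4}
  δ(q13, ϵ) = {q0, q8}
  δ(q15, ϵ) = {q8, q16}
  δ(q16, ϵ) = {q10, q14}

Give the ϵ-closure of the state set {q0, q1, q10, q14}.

Start with {q0, q1, q10, q14}.
From q1 via ϵ: add q3, q7, q9.
From q10 via ϵ: add q5.
From q3 via ϵ: add q8.
From q5 via ϵ: add q6.
From q7 via ϵ: add q2.
From q2 via ϵ: add q13.
No new states can be added; the closed set is {q0, q1, q2, q3, q5, q6, q7, q8, q9, q10, q13, q14}.

{q0, q1, q2, q3, q5, q6, q7, q8, q9, q10, q13, q14}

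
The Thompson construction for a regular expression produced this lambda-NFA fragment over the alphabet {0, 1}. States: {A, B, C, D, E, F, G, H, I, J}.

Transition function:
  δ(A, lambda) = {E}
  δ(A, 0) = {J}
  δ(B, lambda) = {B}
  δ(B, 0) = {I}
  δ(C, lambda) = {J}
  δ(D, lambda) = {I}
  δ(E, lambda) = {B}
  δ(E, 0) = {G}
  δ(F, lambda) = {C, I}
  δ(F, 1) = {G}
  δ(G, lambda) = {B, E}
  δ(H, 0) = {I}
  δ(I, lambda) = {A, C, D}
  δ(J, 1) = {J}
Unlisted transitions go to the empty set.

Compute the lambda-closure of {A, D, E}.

Start with {A, D, E}.
From D via lambda: add I.
From E via lambda: add B.
From I via lambda: add C.
From C via lambda: add J.
No new states can be added; the closed set is {A, B, C, D, E, I, J}.

{A, B, C, D, E, I, J}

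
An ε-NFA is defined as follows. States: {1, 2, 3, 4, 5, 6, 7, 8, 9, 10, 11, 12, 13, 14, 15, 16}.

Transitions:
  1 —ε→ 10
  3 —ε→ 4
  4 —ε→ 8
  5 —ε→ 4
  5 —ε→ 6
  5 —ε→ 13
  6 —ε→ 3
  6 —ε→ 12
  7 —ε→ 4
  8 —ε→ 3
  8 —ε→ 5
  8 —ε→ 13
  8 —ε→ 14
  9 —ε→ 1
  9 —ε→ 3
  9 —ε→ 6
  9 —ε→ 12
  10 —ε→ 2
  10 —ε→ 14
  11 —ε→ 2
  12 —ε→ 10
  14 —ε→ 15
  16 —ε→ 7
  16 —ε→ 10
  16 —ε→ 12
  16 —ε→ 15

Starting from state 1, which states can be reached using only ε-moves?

Start with {1}.
From 1 via ε: add 10.
From 10 via ε: add 2, 14.
From 14 via ε: add 15.
No new states can be added; the closed set is {1, 2, 10, 14, 15}.

{1, 2, 10, 14, 15}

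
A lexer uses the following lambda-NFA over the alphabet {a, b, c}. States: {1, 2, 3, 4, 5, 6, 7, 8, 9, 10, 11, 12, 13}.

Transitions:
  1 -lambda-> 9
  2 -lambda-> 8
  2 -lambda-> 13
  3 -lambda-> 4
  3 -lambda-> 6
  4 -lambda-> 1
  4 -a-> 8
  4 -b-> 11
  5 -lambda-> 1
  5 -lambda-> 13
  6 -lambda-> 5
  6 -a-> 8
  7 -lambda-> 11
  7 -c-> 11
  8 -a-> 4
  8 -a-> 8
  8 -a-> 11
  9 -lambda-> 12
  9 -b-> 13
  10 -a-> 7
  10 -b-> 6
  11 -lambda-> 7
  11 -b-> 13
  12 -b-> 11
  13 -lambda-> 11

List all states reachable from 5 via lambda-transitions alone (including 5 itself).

Start with {5}.
From 5 via lambda: add 1, 13.
From 1 via lambda: add 9.
From 13 via lambda: add 11.
From 9 via lambda: add 12.
From 11 via lambda: add 7.
No new states can be added; the closed set is {1, 5, 7, 9, 11, 12, 13}.

{1, 5, 7, 9, 11, 12, 13}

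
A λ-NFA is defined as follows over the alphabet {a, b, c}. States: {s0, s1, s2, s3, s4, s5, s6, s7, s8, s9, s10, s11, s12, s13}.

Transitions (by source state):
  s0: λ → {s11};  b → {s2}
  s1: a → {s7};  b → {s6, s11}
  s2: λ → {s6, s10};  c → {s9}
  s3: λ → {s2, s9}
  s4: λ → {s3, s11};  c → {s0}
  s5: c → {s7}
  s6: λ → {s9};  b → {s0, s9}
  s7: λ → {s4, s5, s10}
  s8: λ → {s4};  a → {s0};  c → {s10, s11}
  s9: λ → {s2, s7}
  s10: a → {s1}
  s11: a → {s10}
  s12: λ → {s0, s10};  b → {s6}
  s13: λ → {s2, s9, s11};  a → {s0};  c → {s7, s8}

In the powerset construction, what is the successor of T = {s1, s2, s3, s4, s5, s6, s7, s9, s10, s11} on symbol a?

s1 on a → {s7}.
s10 on a → {s1}.
s11 on a → {s10}.
No a-transition from s2, s3, s4, s5, s6, s7, s9.
Union after reading a: {s1, s7, s10}.
Now take the λ-closure:
From s7 via λ: add s4, s5.
From s4 via λ: add s3, s11.
From s3 via λ: add s2, s9.
From s2 via λ: add s6.
No new states can be added; the closed set is {s1, s2, s3, s4, s5, s6, s7, s9, s10, s11}.

{s1, s2, s3, s4, s5, s6, s7, s9, s10, s11}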